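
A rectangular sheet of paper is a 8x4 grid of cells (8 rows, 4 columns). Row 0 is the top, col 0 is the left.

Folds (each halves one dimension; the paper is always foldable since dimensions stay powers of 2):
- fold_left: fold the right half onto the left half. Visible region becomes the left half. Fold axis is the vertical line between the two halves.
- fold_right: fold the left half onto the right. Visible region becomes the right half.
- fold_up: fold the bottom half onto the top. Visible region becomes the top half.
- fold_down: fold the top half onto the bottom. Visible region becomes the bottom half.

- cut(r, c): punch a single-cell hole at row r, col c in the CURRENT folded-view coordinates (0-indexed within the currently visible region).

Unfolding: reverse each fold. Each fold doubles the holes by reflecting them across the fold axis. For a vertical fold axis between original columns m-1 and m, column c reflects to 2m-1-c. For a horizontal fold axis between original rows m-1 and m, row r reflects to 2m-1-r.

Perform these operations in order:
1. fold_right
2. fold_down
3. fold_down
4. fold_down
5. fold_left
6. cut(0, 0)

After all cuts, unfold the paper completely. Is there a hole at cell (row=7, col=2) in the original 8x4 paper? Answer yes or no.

Answer: yes

Derivation:
Op 1 fold_right: fold axis v@2; visible region now rows[0,8) x cols[2,4) = 8x2
Op 2 fold_down: fold axis h@4; visible region now rows[4,8) x cols[2,4) = 4x2
Op 3 fold_down: fold axis h@6; visible region now rows[6,8) x cols[2,4) = 2x2
Op 4 fold_down: fold axis h@7; visible region now rows[7,8) x cols[2,4) = 1x2
Op 5 fold_left: fold axis v@3; visible region now rows[7,8) x cols[2,3) = 1x1
Op 6 cut(0, 0): punch at orig (7,2); cuts so far [(7, 2)]; region rows[7,8) x cols[2,3) = 1x1
Unfold 1 (reflect across v@3): 2 holes -> [(7, 2), (7, 3)]
Unfold 2 (reflect across h@7): 4 holes -> [(6, 2), (6, 3), (7, 2), (7, 3)]
Unfold 3 (reflect across h@6): 8 holes -> [(4, 2), (4, 3), (5, 2), (5, 3), (6, 2), (6, 3), (7, 2), (7, 3)]
Unfold 4 (reflect across h@4): 16 holes -> [(0, 2), (0, 3), (1, 2), (1, 3), (2, 2), (2, 3), (3, 2), (3, 3), (4, 2), (4, 3), (5, 2), (5, 3), (6, 2), (6, 3), (7, 2), (7, 3)]
Unfold 5 (reflect across v@2): 32 holes -> [(0, 0), (0, 1), (0, 2), (0, 3), (1, 0), (1, 1), (1, 2), (1, 3), (2, 0), (2, 1), (2, 2), (2, 3), (3, 0), (3, 1), (3, 2), (3, 3), (4, 0), (4, 1), (4, 2), (4, 3), (5, 0), (5, 1), (5, 2), (5, 3), (6, 0), (6, 1), (6, 2), (6, 3), (7, 0), (7, 1), (7, 2), (7, 3)]
Holes: [(0, 0), (0, 1), (0, 2), (0, 3), (1, 0), (1, 1), (1, 2), (1, 3), (2, 0), (2, 1), (2, 2), (2, 3), (3, 0), (3, 1), (3, 2), (3, 3), (4, 0), (4, 1), (4, 2), (4, 3), (5, 0), (5, 1), (5, 2), (5, 3), (6, 0), (6, 1), (6, 2), (6, 3), (7, 0), (7, 1), (7, 2), (7, 3)]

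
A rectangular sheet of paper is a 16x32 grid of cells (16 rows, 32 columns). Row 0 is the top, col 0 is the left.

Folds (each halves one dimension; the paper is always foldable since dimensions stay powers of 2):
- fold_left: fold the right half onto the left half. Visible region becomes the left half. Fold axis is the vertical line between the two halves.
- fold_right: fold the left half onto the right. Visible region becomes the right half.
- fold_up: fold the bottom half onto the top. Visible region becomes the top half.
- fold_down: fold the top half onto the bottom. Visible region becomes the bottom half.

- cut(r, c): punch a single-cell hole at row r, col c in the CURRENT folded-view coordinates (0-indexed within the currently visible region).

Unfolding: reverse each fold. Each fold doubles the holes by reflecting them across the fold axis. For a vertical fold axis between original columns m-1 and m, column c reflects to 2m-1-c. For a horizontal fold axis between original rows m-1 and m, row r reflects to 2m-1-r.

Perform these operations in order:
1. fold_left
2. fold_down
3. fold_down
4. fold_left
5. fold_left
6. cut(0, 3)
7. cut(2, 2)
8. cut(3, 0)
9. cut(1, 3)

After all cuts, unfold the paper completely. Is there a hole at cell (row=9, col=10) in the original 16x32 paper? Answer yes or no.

Op 1 fold_left: fold axis v@16; visible region now rows[0,16) x cols[0,16) = 16x16
Op 2 fold_down: fold axis h@8; visible region now rows[8,16) x cols[0,16) = 8x16
Op 3 fold_down: fold axis h@12; visible region now rows[12,16) x cols[0,16) = 4x16
Op 4 fold_left: fold axis v@8; visible region now rows[12,16) x cols[0,8) = 4x8
Op 5 fold_left: fold axis v@4; visible region now rows[12,16) x cols[0,4) = 4x4
Op 6 cut(0, 3): punch at orig (12,3); cuts so far [(12, 3)]; region rows[12,16) x cols[0,4) = 4x4
Op 7 cut(2, 2): punch at orig (14,2); cuts so far [(12, 3), (14, 2)]; region rows[12,16) x cols[0,4) = 4x4
Op 8 cut(3, 0): punch at orig (15,0); cuts so far [(12, 3), (14, 2), (15, 0)]; region rows[12,16) x cols[0,4) = 4x4
Op 9 cut(1, 3): punch at orig (13,3); cuts so far [(12, 3), (13, 3), (14, 2), (15, 0)]; region rows[12,16) x cols[0,4) = 4x4
Unfold 1 (reflect across v@4): 8 holes -> [(12, 3), (12, 4), (13, 3), (13, 4), (14, 2), (14, 5), (15, 0), (15, 7)]
Unfold 2 (reflect across v@8): 16 holes -> [(12, 3), (12, 4), (12, 11), (12, 12), (13, 3), (13, 4), (13, 11), (13, 12), (14, 2), (14, 5), (14, 10), (14, 13), (15, 0), (15, 7), (15, 8), (15, 15)]
Unfold 3 (reflect across h@12): 32 holes -> [(8, 0), (8, 7), (8, 8), (8, 15), (9, 2), (9, 5), (9, 10), (9, 13), (10, 3), (10, 4), (10, 11), (10, 12), (11, 3), (11, 4), (11, 11), (11, 12), (12, 3), (12, 4), (12, 11), (12, 12), (13, 3), (13, 4), (13, 11), (13, 12), (14, 2), (14, 5), (14, 10), (14, 13), (15, 0), (15, 7), (15, 8), (15, 15)]
Unfold 4 (reflect across h@8): 64 holes -> [(0, 0), (0, 7), (0, 8), (0, 15), (1, 2), (1, 5), (1, 10), (1, 13), (2, 3), (2, 4), (2, 11), (2, 12), (3, 3), (3, 4), (3, 11), (3, 12), (4, 3), (4, 4), (4, 11), (4, 12), (5, 3), (5, 4), (5, 11), (5, 12), (6, 2), (6, 5), (6, 10), (6, 13), (7, 0), (7, 7), (7, 8), (7, 15), (8, 0), (8, 7), (8, 8), (8, 15), (9, 2), (9, 5), (9, 10), (9, 13), (10, 3), (10, 4), (10, 11), (10, 12), (11, 3), (11, 4), (11, 11), (11, 12), (12, 3), (12, 4), (12, 11), (12, 12), (13, 3), (13, 4), (13, 11), (13, 12), (14, 2), (14, 5), (14, 10), (14, 13), (15, 0), (15, 7), (15, 8), (15, 15)]
Unfold 5 (reflect across v@16): 128 holes -> [(0, 0), (0, 7), (0, 8), (0, 15), (0, 16), (0, 23), (0, 24), (0, 31), (1, 2), (1, 5), (1, 10), (1, 13), (1, 18), (1, 21), (1, 26), (1, 29), (2, 3), (2, 4), (2, 11), (2, 12), (2, 19), (2, 20), (2, 27), (2, 28), (3, 3), (3, 4), (3, 11), (3, 12), (3, 19), (3, 20), (3, 27), (3, 28), (4, 3), (4, 4), (4, 11), (4, 12), (4, 19), (4, 20), (4, 27), (4, 28), (5, 3), (5, 4), (5, 11), (5, 12), (5, 19), (5, 20), (5, 27), (5, 28), (6, 2), (6, 5), (6, 10), (6, 13), (6, 18), (6, 21), (6, 26), (6, 29), (7, 0), (7, 7), (7, 8), (7, 15), (7, 16), (7, 23), (7, 24), (7, 31), (8, 0), (8, 7), (8, 8), (8, 15), (8, 16), (8, 23), (8, 24), (8, 31), (9, 2), (9, 5), (9, 10), (9, 13), (9, 18), (9, 21), (9, 26), (9, 29), (10, 3), (10, 4), (10, 11), (10, 12), (10, 19), (10, 20), (10, 27), (10, 28), (11, 3), (11, 4), (11, 11), (11, 12), (11, 19), (11, 20), (11, 27), (11, 28), (12, 3), (12, 4), (12, 11), (12, 12), (12, 19), (12, 20), (12, 27), (12, 28), (13, 3), (13, 4), (13, 11), (13, 12), (13, 19), (13, 20), (13, 27), (13, 28), (14, 2), (14, 5), (14, 10), (14, 13), (14, 18), (14, 21), (14, 26), (14, 29), (15, 0), (15, 7), (15, 8), (15, 15), (15, 16), (15, 23), (15, 24), (15, 31)]
Holes: [(0, 0), (0, 7), (0, 8), (0, 15), (0, 16), (0, 23), (0, 24), (0, 31), (1, 2), (1, 5), (1, 10), (1, 13), (1, 18), (1, 21), (1, 26), (1, 29), (2, 3), (2, 4), (2, 11), (2, 12), (2, 19), (2, 20), (2, 27), (2, 28), (3, 3), (3, 4), (3, 11), (3, 12), (3, 19), (3, 20), (3, 27), (3, 28), (4, 3), (4, 4), (4, 11), (4, 12), (4, 19), (4, 20), (4, 27), (4, 28), (5, 3), (5, 4), (5, 11), (5, 12), (5, 19), (5, 20), (5, 27), (5, 28), (6, 2), (6, 5), (6, 10), (6, 13), (6, 18), (6, 21), (6, 26), (6, 29), (7, 0), (7, 7), (7, 8), (7, 15), (7, 16), (7, 23), (7, 24), (7, 31), (8, 0), (8, 7), (8, 8), (8, 15), (8, 16), (8, 23), (8, 24), (8, 31), (9, 2), (9, 5), (9, 10), (9, 13), (9, 18), (9, 21), (9, 26), (9, 29), (10, 3), (10, 4), (10, 11), (10, 12), (10, 19), (10, 20), (10, 27), (10, 28), (11, 3), (11, 4), (11, 11), (11, 12), (11, 19), (11, 20), (11, 27), (11, 28), (12, 3), (12, 4), (12, 11), (12, 12), (12, 19), (12, 20), (12, 27), (12, 28), (13, 3), (13, 4), (13, 11), (13, 12), (13, 19), (13, 20), (13, 27), (13, 28), (14, 2), (14, 5), (14, 10), (14, 13), (14, 18), (14, 21), (14, 26), (14, 29), (15, 0), (15, 7), (15, 8), (15, 15), (15, 16), (15, 23), (15, 24), (15, 31)]

Answer: yes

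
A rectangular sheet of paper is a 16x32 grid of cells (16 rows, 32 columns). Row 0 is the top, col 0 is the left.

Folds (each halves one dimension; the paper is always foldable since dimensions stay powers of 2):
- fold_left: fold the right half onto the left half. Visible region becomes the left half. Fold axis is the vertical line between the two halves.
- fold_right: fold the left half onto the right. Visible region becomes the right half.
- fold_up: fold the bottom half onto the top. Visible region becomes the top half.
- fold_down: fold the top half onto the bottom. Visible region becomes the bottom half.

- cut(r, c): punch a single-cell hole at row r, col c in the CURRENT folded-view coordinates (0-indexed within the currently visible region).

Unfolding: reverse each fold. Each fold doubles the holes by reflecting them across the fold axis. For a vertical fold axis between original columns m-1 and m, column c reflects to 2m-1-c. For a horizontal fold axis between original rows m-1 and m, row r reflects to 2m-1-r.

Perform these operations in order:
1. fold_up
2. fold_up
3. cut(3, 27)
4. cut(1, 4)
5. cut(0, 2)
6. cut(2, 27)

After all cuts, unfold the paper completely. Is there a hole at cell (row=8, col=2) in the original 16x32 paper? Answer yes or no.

Op 1 fold_up: fold axis h@8; visible region now rows[0,8) x cols[0,32) = 8x32
Op 2 fold_up: fold axis h@4; visible region now rows[0,4) x cols[0,32) = 4x32
Op 3 cut(3, 27): punch at orig (3,27); cuts so far [(3, 27)]; region rows[0,4) x cols[0,32) = 4x32
Op 4 cut(1, 4): punch at orig (1,4); cuts so far [(1, 4), (3, 27)]; region rows[0,4) x cols[0,32) = 4x32
Op 5 cut(0, 2): punch at orig (0,2); cuts so far [(0, 2), (1, 4), (3, 27)]; region rows[0,4) x cols[0,32) = 4x32
Op 6 cut(2, 27): punch at orig (2,27); cuts so far [(0, 2), (1, 4), (2, 27), (3, 27)]; region rows[0,4) x cols[0,32) = 4x32
Unfold 1 (reflect across h@4): 8 holes -> [(0, 2), (1, 4), (2, 27), (3, 27), (4, 27), (5, 27), (6, 4), (7, 2)]
Unfold 2 (reflect across h@8): 16 holes -> [(0, 2), (1, 4), (2, 27), (3, 27), (4, 27), (5, 27), (6, 4), (7, 2), (8, 2), (9, 4), (10, 27), (11, 27), (12, 27), (13, 27), (14, 4), (15, 2)]
Holes: [(0, 2), (1, 4), (2, 27), (3, 27), (4, 27), (5, 27), (6, 4), (7, 2), (8, 2), (9, 4), (10, 27), (11, 27), (12, 27), (13, 27), (14, 4), (15, 2)]

Answer: yes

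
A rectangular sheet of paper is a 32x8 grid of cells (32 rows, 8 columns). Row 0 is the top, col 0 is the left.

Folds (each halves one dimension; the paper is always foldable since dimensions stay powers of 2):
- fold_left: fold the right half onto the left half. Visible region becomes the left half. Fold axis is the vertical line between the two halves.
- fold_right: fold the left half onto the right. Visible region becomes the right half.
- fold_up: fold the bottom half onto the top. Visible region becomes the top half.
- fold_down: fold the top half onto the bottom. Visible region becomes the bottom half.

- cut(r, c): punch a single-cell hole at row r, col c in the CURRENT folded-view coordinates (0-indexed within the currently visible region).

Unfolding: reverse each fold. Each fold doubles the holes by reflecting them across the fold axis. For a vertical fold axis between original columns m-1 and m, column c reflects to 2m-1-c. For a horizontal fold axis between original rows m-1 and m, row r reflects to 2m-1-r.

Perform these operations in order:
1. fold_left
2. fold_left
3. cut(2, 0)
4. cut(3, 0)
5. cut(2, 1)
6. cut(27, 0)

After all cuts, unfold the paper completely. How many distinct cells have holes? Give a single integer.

Answer: 16

Derivation:
Op 1 fold_left: fold axis v@4; visible region now rows[0,32) x cols[0,4) = 32x4
Op 2 fold_left: fold axis v@2; visible region now rows[0,32) x cols[0,2) = 32x2
Op 3 cut(2, 0): punch at orig (2,0); cuts so far [(2, 0)]; region rows[0,32) x cols[0,2) = 32x2
Op 4 cut(3, 0): punch at orig (3,0); cuts so far [(2, 0), (3, 0)]; region rows[0,32) x cols[0,2) = 32x2
Op 5 cut(2, 1): punch at orig (2,1); cuts so far [(2, 0), (2, 1), (3, 0)]; region rows[0,32) x cols[0,2) = 32x2
Op 6 cut(27, 0): punch at orig (27,0); cuts so far [(2, 0), (2, 1), (3, 0), (27, 0)]; region rows[0,32) x cols[0,2) = 32x2
Unfold 1 (reflect across v@2): 8 holes -> [(2, 0), (2, 1), (2, 2), (2, 3), (3, 0), (3, 3), (27, 0), (27, 3)]
Unfold 2 (reflect across v@4): 16 holes -> [(2, 0), (2, 1), (2, 2), (2, 3), (2, 4), (2, 5), (2, 6), (2, 7), (3, 0), (3, 3), (3, 4), (3, 7), (27, 0), (27, 3), (27, 4), (27, 7)]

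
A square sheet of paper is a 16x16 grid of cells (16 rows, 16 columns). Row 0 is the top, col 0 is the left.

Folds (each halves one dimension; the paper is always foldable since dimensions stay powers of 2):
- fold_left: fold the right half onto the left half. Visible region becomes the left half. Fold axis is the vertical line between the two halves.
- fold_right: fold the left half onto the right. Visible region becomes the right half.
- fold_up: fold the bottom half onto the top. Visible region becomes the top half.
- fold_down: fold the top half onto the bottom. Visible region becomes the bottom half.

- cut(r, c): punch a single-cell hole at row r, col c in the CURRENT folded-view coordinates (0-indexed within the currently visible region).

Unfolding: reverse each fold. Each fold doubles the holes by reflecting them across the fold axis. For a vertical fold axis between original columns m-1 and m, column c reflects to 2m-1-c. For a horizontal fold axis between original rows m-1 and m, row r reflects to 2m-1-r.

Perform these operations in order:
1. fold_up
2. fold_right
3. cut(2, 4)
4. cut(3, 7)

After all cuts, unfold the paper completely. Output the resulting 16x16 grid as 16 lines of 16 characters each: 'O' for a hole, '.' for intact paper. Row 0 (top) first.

Op 1 fold_up: fold axis h@8; visible region now rows[0,8) x cols[0,16) = 8x16
Op 2 fold_right: fold axis v@8; visible region now rows[0,8) x cols[8,16) = 8x8
Op 3 cut(2, 4): punch at orig (2,12); cuts so far [(2, 12)]; region rows[0,8) x cols[8,16) = 8x8
Op 4 cut(3, 7): punch at orig (3,15); cuts so far [(2, 12), (3, 15)]; region rows[0,8) x cols[8,16) = 8x8
Unfold 1 (reflect across v@8): 4 holes -> [(2, 3), (2, 12), (3, 0), (3, 15)]
Unfold 2 (reflect across h@8): 8 holes -> [(2, 3), (2, 12), (3, 0), (3, 15), (12, 0), (12, 15), (13, 3), (13, 12)]

Answer: ................
................
...O........O...
O..............O
................
................
................
................
................
................
................
................
O..............O
...O........O...
................
................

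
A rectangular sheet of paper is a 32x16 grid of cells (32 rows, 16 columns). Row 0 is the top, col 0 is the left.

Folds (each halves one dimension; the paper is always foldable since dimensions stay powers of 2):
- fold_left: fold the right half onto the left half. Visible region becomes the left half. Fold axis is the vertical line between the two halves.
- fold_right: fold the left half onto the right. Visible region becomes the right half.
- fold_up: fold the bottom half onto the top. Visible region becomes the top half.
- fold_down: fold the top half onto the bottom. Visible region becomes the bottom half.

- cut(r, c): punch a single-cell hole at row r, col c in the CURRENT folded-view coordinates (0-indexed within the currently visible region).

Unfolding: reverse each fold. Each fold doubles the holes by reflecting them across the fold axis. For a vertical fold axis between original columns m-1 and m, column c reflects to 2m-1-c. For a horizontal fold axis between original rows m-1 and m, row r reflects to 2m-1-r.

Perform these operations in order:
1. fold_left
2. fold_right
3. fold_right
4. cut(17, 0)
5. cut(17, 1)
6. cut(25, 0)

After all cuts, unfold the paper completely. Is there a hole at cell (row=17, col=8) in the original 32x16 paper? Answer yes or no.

Answer: yes

Derivation:
Op 1 fold_left: fold axis v@8; visible region now rows[0,32) x cols[0,8) = 32x8
Op 2 fold_right: fold axis v@4; visible region now rows[0,32) x cols[4,8) = 32x4
Op 3 fold_right: fold axis v@6; visible region now rows[0,32) x cols[6,8) = 32x2
Op 4 cut(17, 0): punch at orig (17,6); cuts so far [(17, 6)]; region rows[0,32) x cols[6,8) = 32x2
Op 5 cut(17, 1): punch at orig (17,7); cuts so far [(17, 6), (17, 7)]; region rows[0,32) x cols[6,8) = 32x2
Op 6 cut(25, 0): punch at orig (25,6); cuts so far [(17, 6), (17, 7), (25, 6)]; region rows[0,32) x cols[6,8) = 32x2
Unfold 1 (reflect across v@6): 6 holes -> [(17, 4), (17, 5), (17, 6), (17, 7), (25, 5), (25, 6)]
Unfold 2 (reflect across v@4): 12 holes -> [(17, 0), (17, 1), (17, 2), (17, 3), (17, 4), (17, 5), (17, 6), (17, 7), (25, 1), (25, 2), (25, 5), (25, 6)]
Unfold 3 (reflect across v@8): 24 holes -> [(17, 0), (17, 1), (17, 2), (17, 3), (17, 4), (17, 5), (17, 6), (17, 7), (17, 8), (17, 9), (17, 10), (17, 11), (17, 12), (17, 13), (17, 14), (17, 15), (25, 1), (25, 2), (25, 5), (25, 6), (25, 9), (25, 10), (25, 13), (25, 14)]
Holes: [(17, 0), (17, 1), (17, 2), (17, 3), (17, 4), (17, 5), (17, 6), (17, 7), (17, 8), (17, 9), (17, 10), (17, 11), (17, 12), (17, 13), (17, 14), (17, 15), (25, 1), (25, 2), (25, 5), (25, 6), (25, 9), (25, 10), (25, 13), (25, 14)]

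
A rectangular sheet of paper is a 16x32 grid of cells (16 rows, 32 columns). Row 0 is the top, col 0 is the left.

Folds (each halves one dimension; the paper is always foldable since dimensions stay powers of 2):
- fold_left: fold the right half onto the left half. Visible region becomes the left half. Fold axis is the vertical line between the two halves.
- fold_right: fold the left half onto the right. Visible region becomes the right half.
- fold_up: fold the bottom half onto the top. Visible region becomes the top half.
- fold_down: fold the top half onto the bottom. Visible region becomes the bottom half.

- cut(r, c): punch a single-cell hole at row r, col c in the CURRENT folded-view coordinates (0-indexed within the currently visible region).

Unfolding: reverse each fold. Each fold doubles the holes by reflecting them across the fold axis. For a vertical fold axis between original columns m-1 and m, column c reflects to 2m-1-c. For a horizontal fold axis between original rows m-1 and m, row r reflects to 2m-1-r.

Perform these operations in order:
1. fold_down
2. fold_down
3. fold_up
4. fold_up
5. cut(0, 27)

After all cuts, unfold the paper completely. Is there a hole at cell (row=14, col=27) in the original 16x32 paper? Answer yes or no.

Answer: yes

Derivation:
Op 1 fold_down: fold axis h@8; visible region now rows[8,16) x cols[0,32) = 8x32
Op 2 fold_down: fold axis h@12; visible region now rows[12,16) x cols[0,32) = 4x32
Op 3 fold_up: fold axis h@14; visible region now rows[12,14) x cols[0,32) = 2x32
Op 4 fold_up: fold axis h@13; visible region now rows[12,13) x cols[0,32) = 1x32
Op 5 cut(0, 27): punch at orig (12,27); cuts so far [(12, 27)]; region rows[12,13) x cols[0,32) = 1x32
Unfold 1 (reflect across h@13): 2 holes -> [(12, 27), (13, 27)]
Unfold 2 (reflect across h@14): 4 holes -> [(12, 27), (13, 27), (14, 27), (15, 27)]
Unfold 3 (reflect across h@12): 8 holes -> [(8, 27), (9, 27), (10, 27), (11, 27), (12, 27), (13, 27), (14, 27), (15, 27)]
Unfold 4 (reflect across h@8): 16 holes -> [(0, 27), (1, 27), (2, 27), (3, 27), (4, 27), (5, 27), (6, 27), (7, 27), (8, 27), (9, 27), (10, 27), (11, 27), (12, 27), (13, 27), (14, 27), (15, 27)]
Holes: [(0, 27), (1, 27), (2, 27), (3, 27), (4, 27), (5, 27), (6, 27), (7, 27), (8, 27), (9, 27), (10, 27), (11, 27), (12, 27), (13, 27), (14, 27), (15, 27)]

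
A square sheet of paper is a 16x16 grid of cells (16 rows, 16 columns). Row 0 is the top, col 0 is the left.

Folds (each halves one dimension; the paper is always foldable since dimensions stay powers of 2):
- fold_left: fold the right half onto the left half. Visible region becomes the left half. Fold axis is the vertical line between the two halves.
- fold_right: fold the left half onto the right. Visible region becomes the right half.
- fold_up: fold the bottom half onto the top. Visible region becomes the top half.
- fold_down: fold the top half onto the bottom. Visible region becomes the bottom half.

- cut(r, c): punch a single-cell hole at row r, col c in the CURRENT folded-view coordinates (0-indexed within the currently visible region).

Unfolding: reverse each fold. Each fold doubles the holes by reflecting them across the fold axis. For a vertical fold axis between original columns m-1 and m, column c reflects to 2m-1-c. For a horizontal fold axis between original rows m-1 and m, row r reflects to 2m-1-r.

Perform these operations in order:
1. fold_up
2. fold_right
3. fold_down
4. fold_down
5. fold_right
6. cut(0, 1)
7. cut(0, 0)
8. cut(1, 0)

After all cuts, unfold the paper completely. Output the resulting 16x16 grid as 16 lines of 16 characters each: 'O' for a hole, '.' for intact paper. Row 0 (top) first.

Answer: ...OO......OO...
..OOOO....OOOO..
..OOOO....OOOO..
...OO......OO...
...OO......OO...
..OOOO....OOOO..
..OOOO....OOOO..
...OO......OO...
...OO......OO...
..OOOO....OOOO..
..OOOO....OOOO..
...OO......OO...
...OO......OO...
..OOOO....OOOO..
..OOOO....OOOO..
...OO......OO...

Derivation:
Op 1 fold_up: fold axis h@8; visible region now rows[0,8) x cols[0,16) = 8x16
Op 2 fold_right: fold axis v@8; visible region now rows[0,8) x cols[8,16) = 8x8
Op 3 fold_down: fold axis h@4; visible region now rows[4,8) x cols[8,16) = 4x8
Op 4 fold_down: fold axis h@6; visible region now rows[6,8) x cols[8,16) = 2x8
Op 5 fold_right: fold axis v@12; visible region now rows[6,8) x cols[12,16) = 2x4
Op 6 cut(0, 1): punch at orig (6,13); cuts so far [(6, 13)]; region rows[6,8) x cols[12,16) = 2x4
Op 7 cut(0, 0): punch at orig (6,12); cuts so far [(6, 12), (6, 13)]; region rows[6,8) x cols[12,16) = 2x4
Op 8 cut(1, 0): punch at orig (7,12); cuts so far [(6, 12), (6, 13), (7, 12)]; region rows[6,8) x cols[12,16) = 2x4
Unfold 1 (reflect across v@12): 6 holes -> [(6, 10), (6, 11), (6, 12), (6, 13), (7, 11), (7, 12)]
Unfold 2 (reflect across h@6): 12 holes -> [(4, 11), (4, 12), (5, 10), (5, 11), (5, 12), (5, 13), (6, 10), (6, 11), (6, 12), (6, 13), (7, 11), (7, 12)]
Unfold 3 (reflect across h@4): 24 holes -> [(0, 11), (0, 12), (1, 10), (1, 11), (1, 12), (1, 13), (2, 10), (2, 11), (2, 12), (2, 13), (3, 11), (3, 12), (4, 11), (4, 12), (5, 10), (5, 11), (5, 12), (5, 13), (6, 10), (6, 11), (6, 12), (6, 13), (7, 11), (7, 12)]
Unfold 4 (reflect across v@8): 48 holes -> [(0, 3), (0, 4), (0, 11), (0, 12), (1, 2), (1, 3), (1, 4), (1, 5), (1, 10), (1, 11), (1, 12), (1, 13), (2, 2), (2, 3), (2, 4), (2, 5), (2, 10), (2, 11), (2, 12), (2, 13), (3, 3), (3, 4), (3, 11), (3, 12), (4, 3), (4, 4), (4, 11), (4, 12), (5, 2), (5, 3), (5, 4), (5, 5), (5, 10), (5, 11), (5, 12), (5, 13), (6, 2), (6, 3), (6, 4), (6, 5), (6, 10), (6, 11), (6, 12), (6, 13), (7, 3), (7, 4), (7, 11), (7, 12)]
Unfold 5 (reflect across h@8): 96 holes -> [(0, 3), (0, 4), (0, 11), (0, 12), (1, 2), (1, 3), (1, 4), (1, 5), (1, 10), (1, 11), (1, 12), (1, 13), (2, 2), (2, 3), (2, 4), (2, 5), (2, 10), (2, 11), (2, 12), (2, 13), (3, 3), (3, 4), (3, 11), (3, 12), (4, 3), (4, 4), (4, 11), (4, 12), (5, 2), (5, 3), (5, 4), (5, 5), (5, 10), (5, 11), (5, 12), (5, 13), (6, 2), (6, 3), (6, 4), (6, 5), (6, 10), (6, 11), (6, 12), (6, 13), (7, 3), (7, 4), (7, 11), (7, 12), (8, 3), (8, 4), (8, 11), (8, 12), (9, 2), (9, 3), (9, 4), (9, 5), (9, 10), (9, 11), (9, 12), (9, 13), (10, 2), (10, 3), (10, 4), (10, 5), (10, 10), (10, 11), (10, 12), (10, 13), (11, 3), (11, 4), (11, 11), (11, 12), (12, 3), (12, 4), (12, 11), (12, 12), (13, 2), (13, 3), (13, 4), (13, 5), (13, 10), (13, 11), (13, 12), (13, 13), (14, 2), (14, 3), (14, 4), (14, 5), (14, 10), (14, 11), (14, 12), (14, 13), (15, 3), (15, 4), (15, 11), (15, 12)]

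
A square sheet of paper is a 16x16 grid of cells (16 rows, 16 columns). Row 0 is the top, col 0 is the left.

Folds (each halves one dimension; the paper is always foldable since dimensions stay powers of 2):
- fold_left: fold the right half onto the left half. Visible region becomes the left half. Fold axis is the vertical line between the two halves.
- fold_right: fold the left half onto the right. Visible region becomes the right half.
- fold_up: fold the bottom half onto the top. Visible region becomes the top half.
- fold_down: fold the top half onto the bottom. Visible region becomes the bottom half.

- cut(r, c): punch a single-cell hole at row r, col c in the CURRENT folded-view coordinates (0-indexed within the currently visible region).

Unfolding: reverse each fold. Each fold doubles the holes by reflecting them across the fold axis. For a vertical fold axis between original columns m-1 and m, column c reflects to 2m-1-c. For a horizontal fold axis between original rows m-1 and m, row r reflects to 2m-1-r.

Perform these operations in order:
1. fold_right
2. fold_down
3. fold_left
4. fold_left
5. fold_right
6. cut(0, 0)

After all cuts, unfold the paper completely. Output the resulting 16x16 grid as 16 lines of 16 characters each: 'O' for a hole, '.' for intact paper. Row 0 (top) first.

Op 1 fold_right: fold axis v@8; visible region now rows[0,16) x cols[8,16) = 16x8
Op 2 fold_down: fold axis h@8; visible region now rows[8,16) x cols[8,16) = 8x8
Op 3 fold_left: fold axis v@12; visible region now rows[8,16) x cols[8,12) = 8x4
Op 4 fold_left: fold axis v@10; visible region now rows[8,16) x cols[8,10) = 8x2
Op 5 fold_right: fold axis v@9; visible region now rows[8,16) x cols[9,10) = 8x1
Op 6 cut(0, 0): punch at orig (8,9); cuts so far [(8, 9)]; region rows[8,16) x cols[9,10) = 8x1
Unfold 1 (reflect across v@9): 2 holes -> [(8, 8), (8, 9)]
Unfold 2 (reflect across v@10): 4 holes -> [(8, 8), (8, 9), (8, 10), (8, 11)]
Unfold 3 (reflect across v@12): 8 holes -> [(8, 8), (8, 9), (8, 10), (8, 11), (8, 12), (8, 13), (8, 14), (8, 15)]
Unfold 4 (reflect across h@8): 16 holes -> [(7, 8), (7, 9), (7, 10), (7, 11), (7, 12), (7, 13), (7, 14), (7, 15), (8, 8), (8, 9), (8, 10), (8, 11), (8, 12), (8, 13), (8, 14), (8, 15)]
Unfold 5 (reflect across v@8): 32 holes -> [(7, 0), (7, 1), (7, 2), (7, 3), (7, 4), (7, 5), (7, 6), (7, 7), (7, 8), (7, 9), (7, 10), (7, 11), (7, 12), (7, 13), (7, 14), (7, 15), (8, 0), (8, 1), (8, 2), (8, 3), (8, 4), (8, 5), (8, 6), (8, 7), (8, 8), (8, 9), (8, 10), (8, 11), (8, 12), (8, 13), (8, 14), (8, 15)]

Answer: ................
................
................
................
................
................
................
OOOOOOOOOOOOOOOO
OOOOOOOOOOOOOOOO
................
................
................
................
................
................
................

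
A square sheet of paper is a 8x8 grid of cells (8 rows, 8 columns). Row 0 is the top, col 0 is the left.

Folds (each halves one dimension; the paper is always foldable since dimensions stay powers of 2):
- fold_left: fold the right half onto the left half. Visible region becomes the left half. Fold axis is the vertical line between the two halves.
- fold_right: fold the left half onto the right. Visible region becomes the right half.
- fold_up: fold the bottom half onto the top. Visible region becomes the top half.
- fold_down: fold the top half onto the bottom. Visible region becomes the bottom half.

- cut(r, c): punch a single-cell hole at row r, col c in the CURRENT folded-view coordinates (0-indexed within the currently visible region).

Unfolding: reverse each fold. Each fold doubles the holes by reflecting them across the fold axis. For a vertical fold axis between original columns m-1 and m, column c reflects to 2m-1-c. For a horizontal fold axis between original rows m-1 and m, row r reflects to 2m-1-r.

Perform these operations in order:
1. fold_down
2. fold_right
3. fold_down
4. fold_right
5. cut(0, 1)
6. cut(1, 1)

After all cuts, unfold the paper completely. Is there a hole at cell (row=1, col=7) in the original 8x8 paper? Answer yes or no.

Answer: yes

Derivation:
Op 1 fold_down: fold axis h@4; visible region now rows[4,8) x cols[0,8) = 4x8
Op 2 fold_right: fold axis v@4; visible region now rows[4,8) x cols[4,8) = 4x4
Op 3 fold_down: fold axis h@6; visible region now rows[6,8) x cols[4,8) = 2x4
Op 4 fold_right: fold axis v@6; visible region now rows[6,8) x cols[6,8) = 2x2
Op 5 cut(0, 1): punch at orig (6,7); cuts so far [(6, 7)]; region rows[6,8) x cols[6,8) = 2x2
Op 6 cut(1, 1): punch at orig (7,7); cuts so far [(6, 7), (7, 7)]; region rows[6,8) x cols[6,8) = 2x2
Unfold 1 (reflect across v@6): 4 holes -> [(6, 4), (6, 7), (7, 4), (7, 7)]
Unfold 2 (reflect across h@6): 8 holes -> [(4, 4), (4, 7), (5, 4), (5, 7), (6, 4), (6, 7), (7, 4), (7, 7)]
Unfold 3 (reflect across v@4): 16 holes -> [(4, 0), (4, 3), (4, 4), (4, 7), (5, 0), (5, 3), (5, 4), (5, 7), (6, 0), (6, 3), (6, 4), (6, 7), (7, 0), (7, 3), (7, 4), (7, 7)]
Unfold 4 (reflect across h@4): 32 holes -> [(0, 0), (0, 3), (0, 4), (0, 7), (1, 0), (1, 3), (1, 4), (1, 7), (2, 0), (2, 3), (2, 4), (2, 7), (3, 0), (3, 3), (3, 4), (3, 7), (4, 0), (4, 3), (4, 4), (4, 7), (5, 0), (5, 3), (5, 4), (5, 7), (6, 0), (6, 3), (6, 4), (6, 7), (7, 0), (7, 3), (7, 4), (7, 7)]
Holes: [(0, 0), (0, 3), (0, 4), (0, 7), (1, 0), (1, 3), (1, 4), (1, 7), (2, 0), (2, 3), (2, 4), (2, 7), (3, 0), (3, 3), (3, 4), (3, 7), (4, 0), (4, 3), (4, 4), (4, 7), (5, 0), (5, 3), (5, 4), (5, 7), (6, 0), (6, 3), (6, 4), (6, 7), (7, 0), (7, 3), (7, 4), (7, 7)]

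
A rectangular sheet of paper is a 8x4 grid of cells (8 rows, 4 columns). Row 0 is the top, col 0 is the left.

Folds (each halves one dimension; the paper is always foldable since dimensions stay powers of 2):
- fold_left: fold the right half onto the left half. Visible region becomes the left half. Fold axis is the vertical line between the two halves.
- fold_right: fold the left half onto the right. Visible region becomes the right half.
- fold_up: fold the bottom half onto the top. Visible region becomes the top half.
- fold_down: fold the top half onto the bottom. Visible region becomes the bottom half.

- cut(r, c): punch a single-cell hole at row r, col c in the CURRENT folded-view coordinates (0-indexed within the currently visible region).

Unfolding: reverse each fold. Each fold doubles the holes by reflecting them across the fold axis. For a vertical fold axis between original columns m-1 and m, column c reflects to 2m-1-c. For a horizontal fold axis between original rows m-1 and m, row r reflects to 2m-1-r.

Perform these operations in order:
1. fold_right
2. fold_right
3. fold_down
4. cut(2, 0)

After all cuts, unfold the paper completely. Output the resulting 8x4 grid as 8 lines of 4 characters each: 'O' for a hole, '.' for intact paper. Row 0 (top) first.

Answer: ....
OOOO
....
....
....
....
OOOO
....

Derivation:
Op 1 fold_right: fold axis v@2; visible region now rows[0,8) x cols[2,4) = 8x2
Op 2 fold_right: fold axis v@3; visible region now rows[0,8) x cols[3,4) = 8x1
Op 3 fold_down: fold axis h@4; visible region now rows[4,8) x cols[3,4) = 4x1
Op 4 cut(2, 0): punch at orig (6,3); cuts so far [(6, 3)]; region rows[4,8) x cols[3,4) = 4x1
Unfold 1 (reflect across h@4): 2 holes -> [(1, 3), (6, 3)]
Unfold 2 (reflect across v@3): 4 holes -> [(1, 2), (1, 3), (6, 2), (6, 3)]
Unfold 3 (reflect across v@2): 8 holes -> [(1, 0), (1, 1), (1, 2), (1, 3), (6, 0), (6, 1), (6, 2), (6, 3)]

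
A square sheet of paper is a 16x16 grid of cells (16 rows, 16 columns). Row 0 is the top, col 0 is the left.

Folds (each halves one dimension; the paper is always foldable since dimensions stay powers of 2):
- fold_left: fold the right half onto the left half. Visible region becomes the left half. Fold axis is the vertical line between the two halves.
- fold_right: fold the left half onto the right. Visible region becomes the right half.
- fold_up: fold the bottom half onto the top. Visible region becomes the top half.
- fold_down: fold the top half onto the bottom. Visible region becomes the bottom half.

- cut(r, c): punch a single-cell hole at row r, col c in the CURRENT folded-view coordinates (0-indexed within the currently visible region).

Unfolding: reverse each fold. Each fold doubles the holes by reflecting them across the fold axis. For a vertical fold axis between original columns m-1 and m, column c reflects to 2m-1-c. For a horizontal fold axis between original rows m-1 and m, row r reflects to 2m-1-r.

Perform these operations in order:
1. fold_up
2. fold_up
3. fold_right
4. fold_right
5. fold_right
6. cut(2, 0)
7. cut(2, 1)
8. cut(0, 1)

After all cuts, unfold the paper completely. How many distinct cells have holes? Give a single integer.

Answer: 96

Derivation:
Op 1 fold_up: fold axis h@8; visible region now rows[0,8) x cols[0,16) = 8x16
Op 2 fold_up: fold axis h@4; visible region now rows[0,4) x cols[0,16) = 4x16
Op 3 fold_right: fold axis v@8; visible region now rows[0,4) x cols[8,16) = 4x8
Op 4 fold_right: fold axis v@12; visible region now rows[0,4) x cols[12,16) = 4x4
Op 5 fold_right: fold axis v@14; visible region now rows[0,4) x cols[14,16) = 4x2
Op 6 cut(2, 0): punch at orig (2,14); cuts so far [(2, 14)]; region rows[0,4) x cols[14,16) = 4x2
Op 7 cut(2, 1): punch at orig (2,15); cuts so far [(2, 14), (2, 15)]; region rows[0,4) x cols[14,16) = 4x2
Op 8 cut(0, 1): punch at orig (0,15); cuts so far [(0, 15), (2, 14), (2, 15)]; region rows[0,4) x cols[14,16) = 4x2
Unfold 1 (reflect across v@14): 6 holes -> [(0, 12), (0, 15), (2, 12), (2, 13), (2, 14), (2, 15)]
Unfold 2 (reflect across v@12): 12 holes -> [(0, 8), (0, 11), (0, 12), (0, 15), (2, 8), (2, 9), (2, 10), (2, 11), (2, 12), (2, 13), (2, 14), (2, 15)]
Unfold 3 (reflect across v@8): 24 holes -> [(0, 0), (0, 3), (0, 4), (0, 7), (0, 8), (0, 11), (0, 12), (0, 15), (2, 0), (2, 1), (2, 2), (2, 3), (2, 4), (2, 5), (2, 6), (2, 7), (2, 8), (2, 9), (2, 10), (2, 11), (2, 12), (2, 13), (2, 14), (2, 15)]
Unfold 4 (reflect across h@4): 48 holes -> [(0, 0), (0, 3), (0, 4), (0, 7), (0, 8), (0, 11), (0, 12), (0, 15), (2, 0), (2, 1), (2, 2), (2, 3), (2, 4), (2, 5), (2, 6), (2, 7), (2, 8), (2, 9), (2, 10), (2, 11), (2, 12), (2, 13), (2, 14), (2, 15), (5, 0), (5, 1), (5, 2), (5, 3), (5, 4), (5, 5), (5, 6), (5, 7), (5, 8), (5, 9), (5, 10), (5, 11), (5, 12), (5, 13), (5, 14), (5, 15), (7, 0), (7, 3), (7, 4), (7, 7), (7, 8), (7, 11), (7, 12), (7, 15)]
Unfold 5 (reflect across h@8): 96 holes -> [(0, 0), (0, 3), (0, 4), (0, 7), (0, 8), (0, 11), (0, 12), (0, 15), (2, 0), (2, 1), (2, 2), (2, 3), (2, 4), (2, 5), (2, 6), (2, 7), (2, 8), (2, 9), (2, 10), (2, 11), (2, 12), (2, 13), (2, 14), (2, 15), (5, 0), (5, 1), (5, 2), (5, 3), (5, 4), (5, 5), (5, 6), (5, 7), (5, 8), (5, 9), (5, 10), (5, 11), (5, 12), (5, 13), (5, 14), (5, 15), (7, 0), (7, 3), (7, 4), (7, 7), (7, 8), (7, 11), (7, 12), (7, 15), (8, 0), (8, 3), (8, 4), (8, 7), (8, 8), (8, 11), (8, 12), (8, 15), (10, 0), (10, 1), (10, 2), (10, 3), (10, 4), (10, 5), (10, 6), (10, 7), (10, 8), (10, 9), (10, 10), (10, 11), (10, 12), (10, 13), (10, 14), (10, 15), (13, 0), (13, 1), (13, 2), (13, 3), (13, 4), (13, 5), (13, 6), (13, 7), (13, 8), (13, 9), (13, 10), (13, 11), (13, 12), (13, 13), (13, 14), (13, 15), (15, 0), (15, 3), (15, 4), (15, 7), (15, 8), (15, 11), (15, 12), (15, 15)]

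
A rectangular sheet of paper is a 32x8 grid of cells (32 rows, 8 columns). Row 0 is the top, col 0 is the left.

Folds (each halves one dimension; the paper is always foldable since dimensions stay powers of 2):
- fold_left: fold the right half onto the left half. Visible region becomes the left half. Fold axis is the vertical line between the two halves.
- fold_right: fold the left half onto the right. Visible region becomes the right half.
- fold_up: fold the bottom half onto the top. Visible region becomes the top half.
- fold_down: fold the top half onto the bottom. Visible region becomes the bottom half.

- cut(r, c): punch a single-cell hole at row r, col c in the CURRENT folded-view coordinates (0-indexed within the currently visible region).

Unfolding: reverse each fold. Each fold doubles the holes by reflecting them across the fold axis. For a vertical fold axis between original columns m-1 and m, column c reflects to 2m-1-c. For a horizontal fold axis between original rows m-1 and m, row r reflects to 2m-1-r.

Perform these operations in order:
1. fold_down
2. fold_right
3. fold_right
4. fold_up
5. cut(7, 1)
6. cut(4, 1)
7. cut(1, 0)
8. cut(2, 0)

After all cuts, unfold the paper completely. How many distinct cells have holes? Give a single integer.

Op 1 fold_down: fold axis h@16; visible region now rows[16,32) x cols[0,8) = 16x8
Op 2 fold_right: fold axis v@4; visible region now rows[16,32) x cols[4,8) = 16x4
Op 3 fold_right: fold axis v@6; visible region now rows[16,32) x cols[6,8) = 16x2
Op 4 fold_up: fold axis h@24; visible region now rows[16,24) x cols[6,8) = 8x2
Op 5 cut(7, 1): punch at orig (23,7); cuts so far [(23, 7)]; region rows[16,24) x cols[6,8) = 8x2
Op 6 cut(4, 1): punch at orig (20,7); cuts so far [(20, 7), (23, 7)]; region rows[16,24) x cols[6,8) = 8x2
Op 7 cut(1, 0): punch at orig (17,6); cuts so far [(17, 6), (20, 7), (23, 7)]; region rows[16,24) x cols[6,8) = 8x2
Op 8 cut(2, 0): punch at orig (18,6); cuts so far [(17, 6), (18, 6), (20, 7), (23, 7)]; region rows[16,24) x cols[6,8) = 8x2
Unfold 1 (reflect across h@24): 8 holes -> [(17, 6), (18, 6), (20, 7), (23, 7), (24, 7), (27, 7), (29, 6), (30, 6)]
Unfold 2 (reflect across v@6): 16 holes -> [(17, 5), (17, 6), (18, 5), (18, 6), (20, 4), (20, 7), (23, 4), (23, 7), (24, 4), (24, 7), (27, 4), (27, 7), (29, 5), (29, 6), (30, 5), (30, 6)]
Unfold 3 (reflect across v@4): 32 holes -> [(17, 1), (17, 2), (17, 5), (17, 6), (18, 1), (18, 2), (18, 5), (18, 6), (20, 0), (20, 3), (20, 4), (20, 7), (23, 0), (23, 3), (23, 4), (23, 7), (24, 0), (24, 3), (24, 4), (24, 7), (27, 0), (27, 3), (27, 4), (27, 7), (29, 1), (29, 2), (29, 5), (29, 6), (30, 1), (30, 2), (30, 5), (30, 6)]
Unfold 4 (reflect across h@16): 64 holes -> [(1, 1), (1, 2), (1, 5), (1, 6), (2, 1), (2, 2), (2, 5), (2, 6), (4, 0), (4, 3), (4, 4), (4, 7), (7, 0), (7, 3), (7, 4), (7, 7), (8, 0), (8, 3), (8, 4), (8, 7), (11, 0), (11, 3), (11, 4), (11, 7), (13, 1), (13, 2), (13, 5), (13, 6), (14, 1), (14, 2), (14, 5), (14, 6), (17, 1), (17, 2), (17, 5), (17, 6), (18, 1), (18, 2), (18, 5), (18, 6), (20, 0), (20, 3), (20, 4), (20, 7), (23, 0), (23, 3), (23, 4), (23, 7), (24, 0), (24, 3), (24, 4), (24, 7), (27, 0), (27, 3), (27, 4), (27, 7), (29, 1), (29, 2), (29, 5), (29, 6), (30, 1), (30, 2), (30, 5), (30, 6)]

Answer: 64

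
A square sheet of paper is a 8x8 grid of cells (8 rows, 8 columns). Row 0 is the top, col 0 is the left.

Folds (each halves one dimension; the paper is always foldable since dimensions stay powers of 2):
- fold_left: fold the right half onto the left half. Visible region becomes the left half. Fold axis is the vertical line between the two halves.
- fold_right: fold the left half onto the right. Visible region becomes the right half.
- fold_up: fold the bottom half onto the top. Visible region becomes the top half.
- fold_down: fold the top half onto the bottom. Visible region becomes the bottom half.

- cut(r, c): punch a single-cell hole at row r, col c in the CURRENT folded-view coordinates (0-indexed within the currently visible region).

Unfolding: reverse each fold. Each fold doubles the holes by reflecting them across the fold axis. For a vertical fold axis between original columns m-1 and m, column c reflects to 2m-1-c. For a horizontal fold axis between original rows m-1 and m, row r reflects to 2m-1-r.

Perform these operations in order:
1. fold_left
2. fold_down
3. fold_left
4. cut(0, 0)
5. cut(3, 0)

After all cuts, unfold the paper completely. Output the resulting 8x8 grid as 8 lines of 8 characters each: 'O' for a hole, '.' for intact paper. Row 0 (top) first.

Answer: O..OO..O
........
........
O..OO..O
O..OO..O
........
........
O..OO..O

Derivation:
Op 1 fold_left: fold axis v@4; visible region now rows[0,8) x cols[0,4) = 8x4
Op 2 fold_down: fold axis h@4; visible region now rows[4,8) x cols[0,4) = 4x4
Op 3 fold_left: fold axis v@2; visible region now rows[4,8) x cols[0,2) = 4x2
Op 4 cut(0, 0): punch at orig (4,0); cuts so far [(4, 0)]; region rows[4,8) x cols[0,2) = 4x2
Op 5 cut(3, 0): punch at orig (7,0); cuts so far [(4, 0), (7, 0)]; region rows[4,8) x cols[0,2) = 4x2
Unfold 1 (reflect across v@2): 4 holes -> [(4, 0), (4, 3), (7, 0), (7, 3)]
Unfold 2 (reflect across h@4): 8 holes -> [(0, 0), (0, 3), (3, 0), (3, 3), (4, 0), (4, 3), (7, 0), (7, 3)]
Unfold 3 (reflect across v@4): 16 holes -> [(0, 0), (0, 3), (0, 4), (0, 7), (3, 0), (3, 3), (3, 4), (3, 7), (4, 0), (4, 3), (4, 4), (4, 7), (7, 0), (7, 3), (7, 4), (7, 7)]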